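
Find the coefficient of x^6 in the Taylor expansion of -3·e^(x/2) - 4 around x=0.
Expand to order 6: -3·e^(x/2) - 4 = -x^6/15360 - x^5/1280 - x^4/128 - x^3/16 - 3·x^2/8 - 3·x/2 - 7 + O(x^7).
The coefficient of x^6 is -1/15360.

Final answer: -1/15360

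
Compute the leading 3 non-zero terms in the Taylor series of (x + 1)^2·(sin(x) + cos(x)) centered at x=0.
5·x^2/2 + 3·x + 1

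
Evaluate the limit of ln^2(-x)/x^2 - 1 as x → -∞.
The quotient is an ∞/∞ indeterminate form as x → -∞.
Compare growth rates of the dominant terms (exponentials ≫ polynomials ≫ logarithms), or apply L'Hôpital's rule; the quotient → 0.
Adding the constant: 0 - 1 = -1. Limit = -1.

Final answer: -1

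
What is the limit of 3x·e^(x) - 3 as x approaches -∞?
The product is a 0·∞ indeterminate form at x → -∞.
Rewrite the product as 3x / e^(-x) (an ∞/∞ form) and apply L'Hôpital, or use the standard hierarchy e^(|x|) ≫ |x| as x → -∞.
The indeterminate product → 0, so the limit = -3.

Final answer: -3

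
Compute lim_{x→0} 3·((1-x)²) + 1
Direct substitution at x = 0 gives 4.

Final answer: 4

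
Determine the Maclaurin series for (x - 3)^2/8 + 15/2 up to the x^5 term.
x^2/8 - 3·x/4 + 69/8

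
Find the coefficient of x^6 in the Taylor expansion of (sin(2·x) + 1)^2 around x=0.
Expand to order 6: (sin(2·x) + 1)^2 = 128·x^6/45 + 8·x^5/15 - 16·x^4/3 - 8·x^3/3 + 4·x^2 + 4·x + 1 + O(x^7).
The coefficient of x^6 is 128/45.

Final answer: 128/45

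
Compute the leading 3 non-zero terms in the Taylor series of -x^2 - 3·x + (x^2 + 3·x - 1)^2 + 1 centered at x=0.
6·x^2 - 9·x + 2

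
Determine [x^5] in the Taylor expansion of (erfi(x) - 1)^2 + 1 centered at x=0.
Expand to order 5: (erfi(x) - 1)^2 + 1 = -2·x^5/(5·√(π)) + 8·x^4/(3·π) - 4·x^3/(3·√(π)) + 4·x^2/π - 4·x/√(π) + 2 + O(x^6).
The coefficient of x^5 is -2/(5·√(π)).

Final answer: -2/(5·√(π))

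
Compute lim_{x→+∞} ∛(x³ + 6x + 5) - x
This is an ∞ − ∞ indeterminate form.
Multiply by (A² + AB + B²)/(A² + AB + B²) where A = ∛(x³+6x + 5), B = x to use A³ − B³ = (A−B)(A²+AB+B²); the x³ terms cancel, leaving (6x + 5)/(A²+AB+B²) with denominator ~ 3x², so the limit is 0.
Limit = 0.

Final answer: 0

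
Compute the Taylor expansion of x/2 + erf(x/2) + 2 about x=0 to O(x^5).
-x^3/(12·√(π)) + x·(1/2 + 1/√(π)) + 2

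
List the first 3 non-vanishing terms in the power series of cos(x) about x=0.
x^4/24 - x^2/2 + 1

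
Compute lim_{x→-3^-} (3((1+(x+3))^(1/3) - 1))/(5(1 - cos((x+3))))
Both numerator and denominator → 0 as x → -3^-; this is a 0/0 indeterminate form.
Expand each to leading order near x = -3: numerator ~ (x + 3), denominator ~ 5·(x + 3)^2/2.
The limit of the ratio is -∞.

Final answer: -∞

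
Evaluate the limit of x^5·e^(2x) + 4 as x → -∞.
The product is a 0·∞ indeterminate form at x → -∞.
Rewrite the product as x^5 / e^(-2x) (an ∞/∞ form) and apply L'Hôpital, or use the standard hierarchy e^(2|x|) ≫ |x^5| as x → -∞.
The indeterminate product → 0, so the limit = 4.

Final answer: 4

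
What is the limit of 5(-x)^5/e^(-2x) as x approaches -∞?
This is an ∞/∞ indeterminate form as x → -∞.
Compare growth rates of the dominant terms (exponentials ≫ polynomials ≫ logarithms), or apply L'Hôpital's rule; the quotient → 0.
Limit = 0.

Final answer: 0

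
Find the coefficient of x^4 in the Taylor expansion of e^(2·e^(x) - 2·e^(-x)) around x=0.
Expand to order 4: e^(2·e^(x) - 2·e^(-x)) = 40·x^4/3 + 34·x^3/3 + 8·x^2 + 4·x + 1 + O(x^5).
The coefficient of x^4 is 40/3.

Final answer: 40/3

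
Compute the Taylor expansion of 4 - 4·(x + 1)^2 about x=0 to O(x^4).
-4·x^2 - 8·x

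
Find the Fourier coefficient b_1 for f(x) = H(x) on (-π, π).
b_1 = (1/π) ∫_{-π}^{π} f(x)·sin(1x) dx.
Evaluate the integral (use parity and integration by parts as needed): b_1 = 2/π.

Final answer: 2/π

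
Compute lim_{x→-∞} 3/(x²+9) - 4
Evaluate the dominant behaviour as x → -∞; each term tends to a finite value or vanishes.
Limit = -4.

Final answer: -4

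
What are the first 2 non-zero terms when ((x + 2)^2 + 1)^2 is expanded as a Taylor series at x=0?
40·x + 25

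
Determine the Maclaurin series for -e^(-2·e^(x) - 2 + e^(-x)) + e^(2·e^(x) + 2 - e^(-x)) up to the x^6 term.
x^6·(-1007·e^(-3)/720 + 4819·e^(3)/720) + x^5·(41·e^(-3)/20 + 73·e^(3)/10) + x^4·(-65·e^(-3)/24 + 175·e^(3)/24) + x^3·(7·e^(-3)/2 + 13·e^(3)/2) + x^2·(-4·e^(-3) + 5·e^(3)) + x·(3·e^(-3) + 3·e^(3)) - e^(-3) + e^(3)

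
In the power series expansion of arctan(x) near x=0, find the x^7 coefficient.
Expand to order 7: arctan(x) = -x^7/7 + x^5/5 - x^3/3 + x + O(x^8).
The coefficient of x^7 is -1/7.

Final answer: -1/7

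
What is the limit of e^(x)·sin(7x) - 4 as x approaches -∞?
Evaluate the dominant behaviour as x → -∞; each term tends to a finite value or vanishes.
Limit = -4.

Final answer: -4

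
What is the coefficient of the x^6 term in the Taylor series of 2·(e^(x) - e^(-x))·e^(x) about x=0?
Expand to order 6: 2·(e^(x) - e^(-x))·e^(x) = 8·x^6/45 + 8·x^5/15 + 4·x^4/3 + 8·x^3/3 + 4·x^2 + 4·x + O(x^7).
The coefficient of x^6 is 8/45.

Final answer: 8/45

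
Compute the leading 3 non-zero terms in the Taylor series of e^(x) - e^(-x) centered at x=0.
x^5/60 + x^3/3 + 2·x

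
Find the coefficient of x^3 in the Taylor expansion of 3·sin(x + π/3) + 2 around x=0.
Expand to order 3: 3·sin(x + π/3) + 2 = -x^3/4 - 3·√(3)·x^2/4 + 3·x/2 + 2 + 3·√(3)/2 + O(x^4).
The coefficient of x^3 is -1/4.

Final answer: -1/4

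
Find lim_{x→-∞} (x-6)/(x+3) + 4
Evaluate the dominant behaviour as x → -∞; each term tends to a finite value or vanishes.
Limit = 5.

Final answer: 5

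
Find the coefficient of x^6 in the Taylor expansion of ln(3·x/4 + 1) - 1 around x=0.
Expand to order 6: ln(3·x/4 + 1) - 1 = -243·x^6/8192 + 243·x^5/5120 - 81·x^4/1024 + 9·x^3/64 - 9·x^2/32 + 3·x/4 - 1 + O(x^7).
The coefficient of x^6 is -243/8192.

Final answer: -243/8192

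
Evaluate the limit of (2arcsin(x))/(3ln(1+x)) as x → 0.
Both numerator and denominator → 0 as x → 0; this is a 0/0 indeterminate form.
Expand each to leading order near x = 0: numerator ~ 2·x, denominator ~ 3·x.
The limit of the ratio is 2/3.

Final answer: 2/3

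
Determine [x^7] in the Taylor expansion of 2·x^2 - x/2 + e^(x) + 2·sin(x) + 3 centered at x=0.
Expand to order 7: 2·x^2 - x/2 + e^(x) + 2·sin(x) + 3 = -x^7/5040 + x^6/720 + x^5/40 + x^4/24 - x^3/6 + 5·x^2/2 + 5·x/2 + 4 + O(x^8).
The coefficient of x^7 is -1/5040.

Final answer: -1/5040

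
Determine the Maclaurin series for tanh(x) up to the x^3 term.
-x^3/3 + x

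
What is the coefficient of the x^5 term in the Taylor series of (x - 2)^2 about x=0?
Expand to order 5: (x - 2)^2 = x^2 - 4·x + 4 + O(x^6).
The coefficient of x^5 is 0.

Final answer: 0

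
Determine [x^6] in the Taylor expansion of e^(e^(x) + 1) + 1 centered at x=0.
Expand to order 6: e^(e^(x) + 1) + 1 = 203·x^6·e^(2)/720 + 13·x^5·e^(2)/30 + 5·x^4·e^(2)/8 + 5·x^3·e^(2)/6 + x^2·e^(2) + x·e^(2) + 1 + e^(2) + O(x^7).
The coefficient of x^6 is 203·e^(2)/720.

Final answer: 203·e^(2)/720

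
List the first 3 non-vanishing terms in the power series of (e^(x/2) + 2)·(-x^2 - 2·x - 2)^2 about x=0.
57·x^2/2 + 26·x + 12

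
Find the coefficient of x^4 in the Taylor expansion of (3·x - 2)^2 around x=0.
Expand to order 4: (3·x - 2)^2 = 9·x^2 - 12·x + 4 + O(x^5).
The coefficient of x^4 is 0.

Final answer: 0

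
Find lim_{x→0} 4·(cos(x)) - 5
Direct substitution at x = 0 gives -1.

Final answer: -1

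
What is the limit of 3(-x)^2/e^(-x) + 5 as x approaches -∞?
The quotient is an ∞/∞ indeterminate form as x → -∞.
Compare growth rates of the dominant terms (exponentials ≫ polynomials ≫ logarithms), or apply L'Hôpital's rule; the quotient → 0.
Adding the constant: 0 + 5 = 5. Limit = 5.

Final answer: 5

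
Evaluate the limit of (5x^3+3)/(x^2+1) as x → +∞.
This is an ∞/∞ indeterminate form as x → +∞.
Divide numerator and denominator by x^3 and let the lower-order terms vanish; the numerator's degree 3 exceeds the denominator's degree 2, so the quotient diverges.
Limit = ∞.

Final answer: ∞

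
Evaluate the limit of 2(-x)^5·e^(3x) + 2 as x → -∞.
The product is a 0·∞ indeterminate form at x → -∞.
Rewrite the product as 2(-x)^5 / e^(-3x) (an ∞/∞ form) and apply L'Hôpital, or use the standard hierarchy e^(3|x|) ≫ |(-x)^5| as x → -∞.
The indeterminate product → 0, so the limit = 2.

Final answer: 2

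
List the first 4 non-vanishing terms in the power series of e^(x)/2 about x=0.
x^3/12 + x^2/4 + x/2 + 1/2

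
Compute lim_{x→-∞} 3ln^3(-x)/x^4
This is an ∞/∞ indeterminate form as x → -∞.
Compare growth rates of the dominant terms (exponentials ≫ polynomials ≫ logarithms), or apply L'Hôpital's rule; the quotient → 0.
Limit = 0.

Final answer: 0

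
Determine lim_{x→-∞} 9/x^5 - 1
Evaluate the dominant behaviour as x → -∞; each term tends to a finite value or vanishes.
Limit = -1.

Final answer: -1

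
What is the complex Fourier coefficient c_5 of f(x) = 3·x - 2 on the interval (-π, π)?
Compute the real Fourier coefficients first: a_5 = 0, b_5 = 6/5.
Then c_5 = (a_5 − i·b_5)/2 = -3·i/5.

Final answer: -3·i/5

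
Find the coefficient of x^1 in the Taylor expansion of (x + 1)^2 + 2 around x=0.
Expand to order 1: (x + 1)^2 + 2 = 2·x + 3 + O(x^2).
The coefficient of x^1 is 2.

Final answer: 2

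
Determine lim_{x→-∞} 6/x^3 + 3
Evaluate the dominant behaviour as x → -∞; each term tends to a finite value or vanishes.
Limit = 3.

Final answer: 3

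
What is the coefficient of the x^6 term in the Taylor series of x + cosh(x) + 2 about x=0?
Expand to order 6: x + cosh(x) + 2 = x^6/720 + x^4/24 + x^2/2 + x + 3 + O(x^7).
The coefficient of x^6 is 1/720.

Final answer: 1/720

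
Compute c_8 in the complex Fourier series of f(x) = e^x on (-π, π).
Compute the real Fourier coefficients first: a_8 = (-1 + e^(2·π))·e^(-π)/(65·π), b_8 = (8 - 8·e^(2·π))·e^(-π)/(65·π).
Then c_8 = (a_8 − i·b_8)/2 = -e^(-π)/(130·π) + e^(π)/(130·π) - 4·i·e^(-π)/(65·π) + 4·i·e^(π)/(65·π).

Final answer: -e^(-π)/(130·π) + e^(π)/(130·π) - 4·i·e^(-π)/(65·π) + 4·i·e^(π)/(65·π)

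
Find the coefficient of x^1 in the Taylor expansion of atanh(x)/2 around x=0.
Expand to order 1: atanh(x)/2 = x/2 + O(x^2).
The coefficient of x^1 is 1/2.

Final answer: 1/2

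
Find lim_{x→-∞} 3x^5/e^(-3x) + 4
The quotient is an ∞/∞ indeterminate form as x → -∞.
Compare growth rates of the dominant terms (exponentials ≫ polynomials ≫ logarithms), or apply L'Hôpital's rule; the quotient → 0.
Adding the constant: 0 + 4 = 4. Limit = 4.

Final answer: 4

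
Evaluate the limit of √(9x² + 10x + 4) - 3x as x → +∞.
As x → +∞: multiply by the conjugate to get (10x+4)/(√(9x²+10x+4)+3x); the denominator ~ 6x, so the limit is 10/6 = 5/3.
Limit = 5/3.

Final answer: 5/3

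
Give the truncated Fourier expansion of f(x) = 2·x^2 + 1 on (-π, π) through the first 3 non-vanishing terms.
-8·cos(x) + 2·cos(2·x) + 1 + 2·π^2/3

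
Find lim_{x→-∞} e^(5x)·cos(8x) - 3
Evaluate the dominant behaviour as x → -∞; each term tends to a finite value or vanishes.
Limit = -3.

Final answer: -3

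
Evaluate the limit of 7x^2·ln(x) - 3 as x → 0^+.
The product is a 0·∞ indeterminate form at x → 0⁺.
Rewrite the product as 7·ln(x) / x^(-2) and apply L'Hôpital, or use the standard hierarchy x^(-2) ≫ |ln x| as x → 0⁺.
The indeterminate product → 0, so the limit = -3.

Final answer: -3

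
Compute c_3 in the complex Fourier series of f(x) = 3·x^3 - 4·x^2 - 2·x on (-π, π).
Compute the real Fourier coefficients first: a_3 = 16/9, b_3 = -8/3 + 2·π^2.
Then c_3 = (a_3 − i·b_3)/2 = 8/9 - i·π^2 + 4·i/3.

Final answer: 8/9 - i·π^2 + 4·i/3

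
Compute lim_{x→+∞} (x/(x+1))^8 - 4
As x → +∞: x/(x+1) = 1/(1 + 1/x) → 1, and the 8th power of a limit-1 base also → 1; with the additive constant, 1 - 4 = -3.
Limit = -3.

Final answer: -3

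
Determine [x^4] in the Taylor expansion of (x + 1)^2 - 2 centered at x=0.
Expand to order 4: (x + 1)^2 - 2 = x^2 + 2·x - 1 + O(x^5).
The coefficient of x^4 is 0.

Final answer: 0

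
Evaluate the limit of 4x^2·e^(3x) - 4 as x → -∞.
The product is a 0·∞ indeterminate form at x → -∞.
Rewrite the product as 4x^2 / e^(-3x) (an ∞/∞ form) and apply L'Hôpital, or use the standard hierarchy e^(3|x|) ≫ |x^2| as x → -∞.
The indeterminate product → 0, so the limit = -4.

Final answer: -4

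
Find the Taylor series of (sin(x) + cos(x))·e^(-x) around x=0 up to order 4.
-x^4/6 + 2·x^3/3 - x^2 + 1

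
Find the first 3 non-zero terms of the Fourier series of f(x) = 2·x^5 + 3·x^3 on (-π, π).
(-74·π^2 + 4·π^4 + 444)·sin(x) + (-2·π^4 - 21/2 + 7·π^2)·sin(2·x) + (-26·π^2/27 + 52/81 + 4·π^4/3)·sin(3·x)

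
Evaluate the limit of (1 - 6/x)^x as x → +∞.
As x → +∞: this is the defining limit (1 - 6/x)^x → e^(-6).
Limit = e^(-6).

Final answer: e^(-6)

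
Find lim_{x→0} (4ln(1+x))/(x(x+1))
Both numerator and denominator → 0 as x → 0; this is a 0/0 indeterminate form.
Expand each to leading order near x = 0: numerator ~ 4·x, denominator ~ x.
The limit of the ratio is 4.

Final answer: 4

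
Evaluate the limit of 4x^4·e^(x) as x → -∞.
This is a 0·∞ indeterminate form at x → -∞.
Rewrite the product as 4x^4 / e^(-x) (an ∞/∞ form) and apply L'Hôpital, or use the standard hierarchy e^(|x|) ≫ |x^4| as x → -∞.
The indeterminate product → 0, so the limit = 0.

Final answer: 0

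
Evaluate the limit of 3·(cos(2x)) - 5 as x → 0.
Direct substitution at x = 0 gives -2.

Final answer: -2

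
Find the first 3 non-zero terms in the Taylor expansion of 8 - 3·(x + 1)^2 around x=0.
-3·x^2 - 6·x + 5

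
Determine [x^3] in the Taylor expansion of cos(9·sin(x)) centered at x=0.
Expand to order 3: cos(9·sin(x)) = 1 - 81·x^2/2 + O(x^4).
The coefficient of x^3 is 0.

Final answer: 0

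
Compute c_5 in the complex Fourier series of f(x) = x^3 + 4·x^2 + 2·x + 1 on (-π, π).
Compute the real Fourier coefficients first: a_5 = -16/25, b_5 = 88/125 + 2·π^2/5.
Then c_5 = (a_5 − i·b_5)/2 = -8/25 - i·π^2/5 - 44·i/125.

Final answer: -8/25 - i·π^2/5 - 44·i/125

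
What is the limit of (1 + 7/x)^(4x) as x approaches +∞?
As x → +∞: write (1 + 7/x)^(4x) = ((1 + 7/x)^x)^4 → (e^7)^4 = e^28.
Limit = e^(28).

Final answer: e^(28)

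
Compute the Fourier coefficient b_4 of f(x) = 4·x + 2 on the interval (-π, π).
b_4 = (1/π) ∫_{-π}^{π} f(x)·sin(4x) dx.
Evaluate the integral (use parity and integration by parts as needed): b_4 = -2.

Final answer: -2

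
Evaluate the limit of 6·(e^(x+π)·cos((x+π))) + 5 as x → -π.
Direct substitution at x = -π gives 11.

Final answer: 11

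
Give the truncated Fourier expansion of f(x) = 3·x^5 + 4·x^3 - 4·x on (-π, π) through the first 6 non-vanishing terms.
(-112·π^2 + 6·π^4 + 664)·sin(x) + (-3·π^4 - 25/2 + 11·π^2)·sin(2·x) + (-16·π^2/9 - 40/27 + 2·π^4)·sin(3·x) + (-3·π^4/2 - π^2/8 + 131/64)·sin(4·x) + (-1096/625 + 16·π^2/25 + 6·π^4/5)·sin(5·x) + (-π^4 - 7·π^2/9 + 79/54)·sin(6·x)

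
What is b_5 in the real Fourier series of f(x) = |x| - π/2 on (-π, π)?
b_5 = (1/π) ∫_{-π}^{π} f(x)·sin(5x) dx.
Evaluate the integral (use parity and integration by parts as needed): b_5 = 0.

Final answer: 0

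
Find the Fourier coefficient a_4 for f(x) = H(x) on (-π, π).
a_4 = (1/π) ∫_{-π}^{π} f(x)·cos(4x) dx.
Evaluate the integral (use parity and integration by parts as needed): a_4 = 0.

Final answer: 0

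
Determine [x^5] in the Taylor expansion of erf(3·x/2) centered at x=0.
Expand to order 5: erf(3·x/2) = 243·x^5/(160·√(π)) - 9·x^3/(4·√(π)) + 3·x/√(π) + O(x^6).
The coefficient of x^5 is 243/(160·√(π)).

Final answer: 243/(160·√(π))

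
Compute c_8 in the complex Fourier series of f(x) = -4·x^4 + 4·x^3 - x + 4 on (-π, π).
Compute the real Fourier coefficients first: a_8 = 3/64 - π^2/2, b_8 = 11/32 - π^2.
Then c_8 = (a_8 − i·b_8)/2 = -π^2/4 + 3/128 - 11·i/64 + i·π^2/2.

Final answer: -π^2/4 + 3/128 - 11·i/64 + i·π^2/2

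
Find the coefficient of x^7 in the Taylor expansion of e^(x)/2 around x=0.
Expand to order 7: e^(x)/2 = x^7/10080 + x^6/1440 + x^5/240 + x^4/48 + x^3/12 + x^2/4 + x/2 + 1/2 + O(x^8).
The coefficient of x^7 is 1/10080.

Final answer: 1/10080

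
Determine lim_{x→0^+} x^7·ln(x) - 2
The product is a 0·∞ indeterminate form at x → 0⁺.
Rewrite the product as ln(x) / x^(-7) and apply L'Hôpital, or use the standard hierarchy x^(-7) ≫ |ln x| as x → 0⁺.
The indeterminate product → 0, so the limit = -2.

Final answer: -2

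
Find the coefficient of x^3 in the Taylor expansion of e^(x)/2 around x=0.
Expand to order 3: e^(x)/2 = x^3/12 + x^2/4 + x/2 + 1/2 + O(x^4).
The coefficient of x^3 is 1/12.

Final answer: 1/12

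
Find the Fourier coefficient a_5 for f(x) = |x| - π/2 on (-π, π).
a_5 = (1/π) ∫_{-π}^{π} f(x)·cos(5x) dx.
Evaluate the integral (use parity and integration by parts as needed): a_5 = -4/(25·π).

Final answer: -4/(25·π)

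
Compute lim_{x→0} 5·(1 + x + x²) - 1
Direct substitution at x = 0 gives 4.

Final answer: 4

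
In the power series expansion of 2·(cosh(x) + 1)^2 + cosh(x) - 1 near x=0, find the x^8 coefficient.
Expand to order 8: 2·(cosh(x) + 1)^2 + cosh(x) - 1 = 29·x^8/4480 + 23·x^6/240 + 7·x^4/8 + 9·x^2/2 + 8 + O(x^9).
The coefficient of x^8 is 29/4480.

Final answer: 29/4480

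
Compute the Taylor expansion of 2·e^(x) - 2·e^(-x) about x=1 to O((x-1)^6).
(-2 + 2·e^(2))·e^(-1) + (2 + 2·e^(2))·e^(-1)·(x - 1) + (-1 + e^(2))·e^(-1)·(x - 1)^2 + (1 + e^(2))·e^(-1)·(x - 1)^3/3 + (-1 + e^(2))·e^(-1)·(x - 1)^4/12 + (1 + e^(2))·e^(-1)·(x - 1)^5/60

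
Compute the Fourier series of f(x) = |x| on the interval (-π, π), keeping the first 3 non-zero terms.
-4·cos(x)/π - 4·cos(3·x)/(9·π) + π/2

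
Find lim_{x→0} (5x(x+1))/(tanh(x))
Both numerator and denominator → 0 as x → 0; this is a 0/0 indeterminate form.
Expand each to leading order near x = 0: numerator ~ 5·x, denominator ~ x.
The limit of the ratio is 5.

Final answer: 5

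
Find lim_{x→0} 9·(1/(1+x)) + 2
Direct substitution at x = 0 gives 11.

Final answer: 11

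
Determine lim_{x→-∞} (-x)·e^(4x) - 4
The product is a 0·∞ indeterminate form at x → -∞.
Rewrite the product as (-x) / e^(-4x) (an ∞/∞ form) and apply L'Hôpital, or use the standard hierarchy e^(4|x|) ≫ |(-x)| as x → -∞.
The indeterminate product → 0, so the limit = -4.

Final answer: -4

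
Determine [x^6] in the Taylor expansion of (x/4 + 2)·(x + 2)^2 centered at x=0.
Expand to order 6: (x/4 + 2)·(x + 2)^2 = x^3/4 + 3·x^2 + 9·x + 8 + O(x^7).
The coefficient of x^6 is 0.

Final answer: 0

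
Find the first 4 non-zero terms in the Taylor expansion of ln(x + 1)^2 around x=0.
-5·x^5/6 + 11·x^4/12 - x^3 + x^2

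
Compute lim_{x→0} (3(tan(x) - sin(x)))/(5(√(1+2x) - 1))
Both numerator and denominator → 0 as x → 0; this is a 0/0 indeterminate form.
Expand each to leading order near x = 0: numerator ~ 3·x^3/2, denominator ~ 5·x.
The limit of the ratio is 0.

Final answer: 0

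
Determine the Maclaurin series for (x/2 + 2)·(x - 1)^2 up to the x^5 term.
x^3/2 + x^2 - 7·x/2 + 2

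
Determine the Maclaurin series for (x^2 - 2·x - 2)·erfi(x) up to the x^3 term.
2·x^3/(3·√(π)) - 4·x^2/√(π) - 4·x/√(π)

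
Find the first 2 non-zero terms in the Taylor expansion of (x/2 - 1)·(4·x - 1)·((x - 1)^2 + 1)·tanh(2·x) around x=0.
-22·x^2 + 4·x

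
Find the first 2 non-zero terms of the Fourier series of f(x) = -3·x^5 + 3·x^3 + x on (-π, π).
(-754 - 6·π^4 + 126·π^2)·sin(x) + (-18·π^2 + 26 + 3·π^4)·sin(2·x)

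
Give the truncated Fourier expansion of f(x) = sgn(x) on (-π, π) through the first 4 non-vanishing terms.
4·sin(x)/π + 4·sin(3·x)/(3·π) + 4·sin(5·x)/(5·π) + 4·sin(7·x)/(7·π)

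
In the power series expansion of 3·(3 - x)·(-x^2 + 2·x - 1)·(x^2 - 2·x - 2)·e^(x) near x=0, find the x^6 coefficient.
Expand to order 6: 3·(3 - x)·(-x^2 + 2·x - 1)·(x^2 - 2·x - 2)·e^(x) = -21·x^6/20 + 3·x^5/20 + 41·x^4/4 + 15·x^3 - 36·x^2 - 6·x + 18 + O(x^7).
The coefficient of x^6 is -21/20.

Final answer: -21/20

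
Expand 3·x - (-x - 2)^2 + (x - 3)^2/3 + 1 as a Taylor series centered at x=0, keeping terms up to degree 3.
-2·x^2/3 - 3·x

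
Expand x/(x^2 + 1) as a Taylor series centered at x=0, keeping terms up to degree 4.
-x^3 + x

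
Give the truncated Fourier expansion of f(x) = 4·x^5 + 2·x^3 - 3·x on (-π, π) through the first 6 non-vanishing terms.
(-156·π^2 + 8·π^4 + 930)·sin(x) + (-4·π^4 - 24 + 18·π^2)·sin(2·x) + (-124·π^2/27 + 86/81 + 8·π^4/3)·sin(3·x) + (-2·π^4 + 15/16 + 3·π^2/2)·sin(4·x) + (-12·π^2/25 - 678/625 + 8·π^4/5)·sin(5·x) + (-4·π^4/3 + 2·π^2/27 + 80/81)·sin(6·x)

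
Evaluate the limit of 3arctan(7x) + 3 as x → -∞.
Evaluate the dominant behaviour as x → -∞; each term tends to a finite value or vanishes.
Limit = 3 - 3·π/2.

Final answer: 3 - 3·π/2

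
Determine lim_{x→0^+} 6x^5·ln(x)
This is a 0·∞ indeterminate form at x → 0⁺.
Rewrite the product as 6·ln(x) / x^(-5) and apply L'Hôpital, or use the standard hierarchy x^(-5) ≫ |ln x| as x → 0⁺.
The indeterminate product → 0, so the limit = 0.

Final answer: 0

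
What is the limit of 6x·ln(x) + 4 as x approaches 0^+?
The product is a 0·∞ indeterminate form at x → 0⁺.
Rewrite the product as 6·ln(x) / x^(-1) and apply L'Hôpital, or use the standard hierarchy x^(-1) ≫ |ln x| as x → 0⁺.
The indeterminate product → 0, so the limit = 4.

Final answer: 4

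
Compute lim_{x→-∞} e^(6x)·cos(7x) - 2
Evaluate the dominant behaviour as x → -∞; each term tends to a finite value or vanishes.
Limit = -2.

Final answer: -2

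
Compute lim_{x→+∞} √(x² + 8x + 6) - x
This is an ∞ − ∞ indeterminate form.
Multiply and divide by the conjugate √(x²+8x + 6) + x; the x² terms cancel, leaving (8x + 6)/(√(x²+8x + 6)+x) → 8/2 = 4.
Limit = 4.

Final answer: 4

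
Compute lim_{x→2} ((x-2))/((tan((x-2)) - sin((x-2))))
Both numerator and denominator → 0 as x → 2; this is a 0/0 indeterminate form.
Expand each to leading order near x = 2: numerator ~ (x - 2), denominator ~ (x - 2)^3/2.
The limit of the ratio is ∞.

Final answer: ∞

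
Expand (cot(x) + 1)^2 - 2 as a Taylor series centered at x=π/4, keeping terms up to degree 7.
2 - 8·(x - π/4) + 12·(x - π/4)^2 - 56·(x - π/4)^3/3 + 28·(x - π/4)^4 - 616·(x - π/4)^5/15 + 296·(x - π/4)^6/5 - 26512·(x - π/4)^7/315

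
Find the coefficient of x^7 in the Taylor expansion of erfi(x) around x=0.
Expand to order 7: erfi(x) = x^7/(21·√(π)) + x^5/(5·√(π)) + 2·x^3/(3·√(π)) + 2·x/√(π) + O(x^8).
The coefficient of x^7 is 1/(21·√(π)).

Final answer: 1/(21·√(π))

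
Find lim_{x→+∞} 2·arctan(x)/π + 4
Evaluate the dominant behaviour as x → +∞; each term tends to a finite value or vanishes.
Limit = 5.

Final answer: 5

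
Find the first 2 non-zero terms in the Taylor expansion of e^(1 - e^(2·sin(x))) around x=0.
1 - 2·x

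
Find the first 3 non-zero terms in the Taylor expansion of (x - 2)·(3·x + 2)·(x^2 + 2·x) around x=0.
2·x^3 - 12·x^2 - 8·x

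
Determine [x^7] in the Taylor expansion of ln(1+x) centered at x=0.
Expand to order 7: ln(1+x) = x^7/7 - x^6/6 + x^5/5 - x^4/4 + x^3/3 - x^2/2 + x + O(x^8).
The coefficient of x^7 is 1/7.

Final answer: 1/7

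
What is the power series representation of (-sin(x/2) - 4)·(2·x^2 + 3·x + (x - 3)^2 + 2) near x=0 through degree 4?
-x^4/16 - 61·x^3/48 - 21·x^2/2 + 13·x/2 - 44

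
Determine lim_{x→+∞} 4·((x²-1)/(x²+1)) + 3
Evaluate the dominant behaviour as x → +∞; each term tends to a finite value or vanishes.
Limit = 7.

Final answer: 7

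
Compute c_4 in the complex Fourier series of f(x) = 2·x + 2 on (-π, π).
Compute the real Fourier coefficients first: a_4 = 0, b_4 = -1.
Then c_4 = (a_4 − i·b_4)/2 = i/2.

Final answer: i/2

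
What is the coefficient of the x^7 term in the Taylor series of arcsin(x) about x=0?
Expand to order 7: arcsin(x) = 5·x^7/112 + 3·x^5/40 + x^3/6 + x + O(x^8).
The coefficient of x^7 is 5/112.

Final answer: 5/112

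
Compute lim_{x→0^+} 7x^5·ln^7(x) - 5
The product is a 0·∞ indeterminate form at x → 0⁺.
Rewrite the product as 7·ln^7(x) / x^(-5) and apply L'Hôpital, or use the standard hierarchy x^(-5) ≫ |ln x|^7 as x → 0⁺.
The indeterminate product → 0, so the limit = -5.

Final answer: -5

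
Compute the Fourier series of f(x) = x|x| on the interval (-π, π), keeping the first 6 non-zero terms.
(-8 + 2·π^2)·sin(x)/π - π·sin(2·x) + (-8 + 18·π^2)·sin(3·x)/(27·π) - π·sin(4·x)/2 + (-8 + 50·π^2)·sin(5·x)/(125·π) - π·sin(6·x)/3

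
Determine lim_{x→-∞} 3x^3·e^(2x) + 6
The product is a 0·∞ indeterminate form at x → -∞.
Rewrite the product as 3x^3 / e^(-2x) (an ∞/∞ form) and apply L'Hôpital, or use the standard hierarchy e^(2|x|) ≫ |x^3| as x → -∞.
The indeterminate product → 0, so the limit = 6.

Final answer: 6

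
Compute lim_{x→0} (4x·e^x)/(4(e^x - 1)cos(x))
Both numerator and denominator → 0 as x → 0; this is a 0/0 indeterminate form.
Expand each to leading order near x = 0: numerator ~ 4·x, denominator ~ 4·x.
The limit of the ratio is 1.

Final answer: 1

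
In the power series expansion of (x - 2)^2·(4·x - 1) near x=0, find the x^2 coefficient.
Expand to order 2: (x - 2)^2·(4·x - 1) = -17·x^2 + 20·x - 4 + O(x^3).
The coefficient of x^2 is -17.

Final answer: -17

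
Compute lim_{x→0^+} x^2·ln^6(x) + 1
The product is a 0·∞ indeterminate form at x → 0⁺.
Rewrite the product as ln^6(x) / x^(-2) and apply L'Hôpital, or use the standard hierarchy x^(-2) ≫ |ln x|^6 as x → 0⁺.
The indeterminate product → 0, so the limit = 1.

Final answer: 1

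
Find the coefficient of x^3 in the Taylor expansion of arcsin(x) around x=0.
Expand to order 3: arcsin(x) = x^3/6 + x + O(x^4).
The coefficient of x^3 is 1/6.

Final answer: 1/6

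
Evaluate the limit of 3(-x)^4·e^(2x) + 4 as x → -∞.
The product is a 0·∞ indeterminate form at x → -∞.
Rewrite the product as 3(-x)^4 / e^(-2x) (an ∞/∞ form) and apply L'Hôpital, or use the standard hierarchy e^(2|x|) ≫ |(-x)^4| as x → -∞.
The indeterminate product → 0, so the limit = 4.

Final answer: 4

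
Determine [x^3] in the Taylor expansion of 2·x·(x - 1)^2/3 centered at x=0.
Expand to order 3: 2·x·(x - 1)^2/3 = 2·x^3/3 - 4·x^2/3 + 2·x/3 + O(x^4).
The coefficient of x^3 is 2/3.

Final answer: 2/3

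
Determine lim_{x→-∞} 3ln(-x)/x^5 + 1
The quotient is an ∞/∞ indeterminate form as x → -∞.
Compare growth rates of the dominant terms (exponentials ≫ polynomials ≫ logarithms), or apply L'Hôpital's rule; the quotient → 0.
Adding the constant: 0 + 1 = 1. Limit = 1.

Final answer: 1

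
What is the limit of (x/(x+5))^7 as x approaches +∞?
As x → +∞: x/(x+5) = 1/(1 + 5/x) → 1, and the 7th power of a limit-1 base also → 1.
Limit = 1.

Final answer: 1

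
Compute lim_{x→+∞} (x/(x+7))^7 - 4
As x → +∞: x/(x+7) = 1/(1 + 7/x) → 1, and the 7th power of a limit-1 base also → 1; with the additive constant, 1 - 4 = -3.
Limit = -3.

Final answer: -3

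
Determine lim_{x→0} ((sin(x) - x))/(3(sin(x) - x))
Both numerator and denominator → 0 as x → 0; this is a 0/0 indeterminate form.
Expand each to leading order near x = 0: numerator ~ -x^3/6, denominator ~ -x^3/2.
The limit of the ratio is 1/3.

Final answer: 1/3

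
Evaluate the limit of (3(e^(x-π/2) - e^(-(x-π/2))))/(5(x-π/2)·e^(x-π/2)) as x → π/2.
Both numerator and denominator → 0 as x → π/2; this is a 0/0 indeterminate form.
Expand each to leading order near x = π/2: numerator ~ 6·(x - π/2), denominator ~ 5·(x - π/2).
The limit of the ratio is 6/5.

Final answer: 6/5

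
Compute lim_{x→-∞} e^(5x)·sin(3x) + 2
Evaluate the dominant behaviour as x → -∞; each term tends to a finite value or vanishes.
Limit = 2.

Final answer: 2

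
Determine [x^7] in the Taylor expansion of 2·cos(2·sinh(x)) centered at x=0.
Expand to order 7: 2·cos(2·sinh(x)) = 8·x^6/15 - 4·x^2 + 2 + O(x^8).
The coefficient of x^7 is 0.

Final answer: 0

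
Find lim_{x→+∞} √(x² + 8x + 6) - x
This is an ∞ − ∞ indeterminate form.
Multiply and divide by the conjugate √(x²+8x + 6) + x; the x² terms cancel, leaving (8x + 6)/(√(x²+8x + 6)+x) → 8/2 = 4.
Limit = 4.

Final answer: 4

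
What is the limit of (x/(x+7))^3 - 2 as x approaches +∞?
As x → +∞: x/(x+7) = 1/(1 + 7/x) → 1, and the 3rd power of a limit-1 base also → 1; with the additive constant, 1 - 2 = -1.
Limit = -1.

Final answer: -1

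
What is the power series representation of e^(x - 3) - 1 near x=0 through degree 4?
x^4·e^(-3)/24 + x^3·e^(-3)/6 + x^2·e^(-3)/2 + x·e^(-3) - 1 + e^(-3)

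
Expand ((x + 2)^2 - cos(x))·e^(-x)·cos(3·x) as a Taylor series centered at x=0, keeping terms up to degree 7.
-3601·x^7/5040 - 5147·x^6/720 + 397·x^5/120 + 355·x^4/24 - 9·x^3/2 - 29·x^2/2 + x + 3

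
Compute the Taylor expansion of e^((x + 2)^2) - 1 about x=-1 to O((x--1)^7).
173·e·(x + 1)^6/90 + 13·e·(x + 1)^5/5 + 19·e·(x + 1)^4/6 + 10·e·(x + 1)^3/3 + 3·e·(x + 1)^2 + 2·e·(x + 1) - 1 + e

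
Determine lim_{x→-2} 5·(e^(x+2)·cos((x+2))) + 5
Direct substitution at x = -2 gives 10.

Final answer: 10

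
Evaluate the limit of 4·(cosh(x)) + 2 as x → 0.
Direct substitution at x = 0 gives 6.

Final answer: 6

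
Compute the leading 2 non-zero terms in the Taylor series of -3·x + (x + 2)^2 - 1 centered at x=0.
x + 3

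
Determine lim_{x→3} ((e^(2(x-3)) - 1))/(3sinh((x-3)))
Both numerator and denominator → 0 as x → 3; this is a 0/0 indeterminate form.
Expand each to leading order near x = 3: numerator ~ 2·(x - 3), denominator ~ 3·(x - 3).
The limit of the ratio is 2/3.

Final answer: 2/3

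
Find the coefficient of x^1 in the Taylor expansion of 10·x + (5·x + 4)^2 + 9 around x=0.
Expand to order 1: 10·x + (5·x + 4)^2 + 9 = 50·x + 25 + O(x^2).
The coefficient of x^1 is 50.

Final answer: 50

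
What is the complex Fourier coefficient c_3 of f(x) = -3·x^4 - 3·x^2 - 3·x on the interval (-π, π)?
Compute the real Fourier coefficients first: a_3 = -4/9 + 8·π^2/3, b_3 = -2.
Then c_3 = (a_3 − i·b_3)/2 = -2/9 + 4·π^2/3 + i.

Final answer: -2/9 + 4·π^2/3 + i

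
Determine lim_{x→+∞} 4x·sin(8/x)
As x → +∞: let u = 8/x → 0⁺; then 4·x·sin(8/x) = 4·8·sin(u)/u → 4·8·1 = 32.
Limit = 32.

Final answer: 32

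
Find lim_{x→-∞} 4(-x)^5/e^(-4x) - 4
The quotient is an ∞/∞ indeterminate form as x → -∞.
Compare growth rates of the dominant terms (exponentials ≫ polynomials ≫ logarithms), or apply L'Hôpital's rule; the quotient → 0.
Adding the constant: 0 - 4 = -4. Limit = -4.

Final answer: -4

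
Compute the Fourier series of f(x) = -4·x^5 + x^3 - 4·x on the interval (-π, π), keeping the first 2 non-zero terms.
(-980 - 8·π^4 + 162·π^2)·sin(x) + (-21·π^2 + 71/2 + 4·π^4)·sin(2·x)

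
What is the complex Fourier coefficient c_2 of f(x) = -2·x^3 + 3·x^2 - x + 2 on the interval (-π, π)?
Compute the real Fourier coefficients first: a_2 = 3, b_2 = -2 + 2·π^2.
Then c_2 = (a_2 − i·b_2)/2 = 3/2 - i·π^2 + i.

Final answer: 3/2 - i·π^2 + i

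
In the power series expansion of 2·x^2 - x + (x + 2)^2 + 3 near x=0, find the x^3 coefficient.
Expand to order 3: 2·x^2 - x + (x + 2)^2 + 3 = 3·x^2 + 3·x + 7 + O(x^4).
The coefficient of x^3 is 0.

Final answer: 0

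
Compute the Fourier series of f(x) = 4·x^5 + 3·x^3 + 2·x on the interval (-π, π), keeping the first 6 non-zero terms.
(-154·π^2 + 8·π^4 + 928)·sin(x) + (-4·π^4 - 55/2 + 17·π^2)·sin(2·x) + (-106·π^2/27 + 320/81 + 8·π^4/3)·sin(3·x) + (-2·π^4 - 11/8 + π^2)·sin(4·x) + (-2·π^2/25 + 512/625 + 8·π^4/5)·sin(5·x) + (-4·π^4/3 - 7·π^2/27 - 101/162)·sin(6·x)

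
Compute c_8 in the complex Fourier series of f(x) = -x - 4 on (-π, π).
Compute the real Fourier coefficients first: a_8 = 0, b_8 = 1/4.
Then c_8 = (a_8 − i·b_8)/2 = -i/8.

Final answer: -i/8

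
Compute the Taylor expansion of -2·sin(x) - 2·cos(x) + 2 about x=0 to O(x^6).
-x^5/60 - x^4/12 + x^3/3 + x^2 - 2·x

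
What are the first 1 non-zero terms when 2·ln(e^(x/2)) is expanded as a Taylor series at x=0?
x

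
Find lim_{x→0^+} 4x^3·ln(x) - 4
The product is a 0·∞ indeterminate form at x → 0⁺.
Rewrite the product as 4·ln(x) / x^(-3) and apply L'Hôpital, or use the standard hierarchy x^(-3) ≫ |ln x| as x → 0⁺.
The indeterminate product → 0, so the limit = -4.

Final answer: -4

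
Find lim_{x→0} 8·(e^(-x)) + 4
Direct substitution at x = 0 gives 12.

Final answer: 12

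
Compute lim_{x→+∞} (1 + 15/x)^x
As x → +∞: this is the defining limit (1 + 15/x)^x → e^15.
Limit = e^(15).

Final answer: e^(15)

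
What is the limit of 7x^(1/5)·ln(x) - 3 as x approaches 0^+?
The product is a 0·∞ indeterminate form at x → 0⁺.
Rewrite the product as 7·ln(x) / x^(-1/5) and apply L'Hôpital, or use the standard hierarchy x^(-1/5) ≫ |ln x| as x → 0⁺.
The indeterminate product → 0, so the limit = -3.

Final answer: -3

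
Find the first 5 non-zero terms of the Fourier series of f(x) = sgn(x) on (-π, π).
4·sin(x)/π + 4·sin(3·x)/(3·π) + 4·sin(5·x)/(5·π) + 4·sin(7·x)/(7·π) + 4·sin(9·x)/(9·π)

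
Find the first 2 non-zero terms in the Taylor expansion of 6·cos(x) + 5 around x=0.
11 - 3·x^2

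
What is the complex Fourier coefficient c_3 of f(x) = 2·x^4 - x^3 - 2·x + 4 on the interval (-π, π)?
Compute the real Fourier coefficients first: a_3 = 32/27 - 16·π^2/9, b_3 = -2·π^2/3 - 8/9.
Then c_3 = (a_3 − i·b_3)/2 = -8·π^2/9 + 16/27 + 4·i/9 + i·π^2/3.

Final answer: -8·π^2/9 + 16/27 + 4·i/9 + i·π^2/3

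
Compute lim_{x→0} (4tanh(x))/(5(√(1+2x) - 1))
Both numerator and denominator → 0 as x → 0; this is a 0/0 indeterminate form.
Expand each to leading order near x = 0: numerator ~ 4·x, denominator ~ 5·x.
The limit of the ratio is 4/5.

Final answer: 4/5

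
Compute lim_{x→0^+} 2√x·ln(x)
This is a 0·∞ indeterminate form at x → 0⁺.
Rewrite the product as 2·ln(x) / x^(-1/2) and apply L'Hôpital, or use the standard hierarchy x^(-1/2) ≫ |ln x| as x → 0⁺.
The indeterminate product → 0, so the limit = 0.

Final answer: 0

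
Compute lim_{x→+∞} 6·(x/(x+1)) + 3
Evaluate the dominant behaviour as x → +∞; each term tends to a finite value or vanishes.
Limit = 9.

Final answer: 9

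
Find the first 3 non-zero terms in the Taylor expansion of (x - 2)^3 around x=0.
-6·x^2 + 12·x - 8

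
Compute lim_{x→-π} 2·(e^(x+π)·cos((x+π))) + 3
Direct substitution at x = -π gives 5.

Final answer: 5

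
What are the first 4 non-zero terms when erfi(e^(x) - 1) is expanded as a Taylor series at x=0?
13·x^4/(12·√(π)) + x^3/√(π) + x^2/√(π) + 2·x/√(π)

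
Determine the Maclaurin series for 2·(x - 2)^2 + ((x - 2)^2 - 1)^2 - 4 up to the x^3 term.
-8·x^3 + 24·x^2 - 32·x + 13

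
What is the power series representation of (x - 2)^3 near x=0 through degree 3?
x^3 - 6·x^2 + 12·x - 8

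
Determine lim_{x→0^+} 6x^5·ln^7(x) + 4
The product is a 0·∞ indeterminate form at x → 0⁺.
Rewrite the product as 6·ln^7(x) / x^(-5) and apply L'Hôpital, or use the standard hierarchy x^(-5) ≫ |ln x|^7 as x → 0⁺.
The indeterminate product → 0, so the limit = 4.

Final answer: 4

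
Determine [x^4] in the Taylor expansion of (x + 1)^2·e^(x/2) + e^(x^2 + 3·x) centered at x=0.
Expand to order 4: (x + 1)^2·e^(x/2) + e^(x^2 + 3·x) = 3281·x^4/384 + 397·x^3/48 + 61·x^2/8 + 11·x/2 + 2 + O(x^5).
The coefficient of x^4 is 3281/384.

Final answer: 3281/384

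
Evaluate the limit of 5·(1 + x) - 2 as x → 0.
Direct substitution at x = 0 gives 3.

Final answer: 3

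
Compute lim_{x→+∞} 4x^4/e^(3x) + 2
The quotient is an ∞/∞ indeterminate form as x → +∞.
The exponential denominator e^(3x) dominates the polynomial numerator (e^x ≫ x^4 as x → ∞), so the quotient → 0.
Adding the constant: 0 + 2 = 2. Limit = 2.

Final answer: 2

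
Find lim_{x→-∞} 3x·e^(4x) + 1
The product is a 0·∞ indeterminate form at x → -∞.
Rewrite the product as 3x / e^(-4x) (an ∞/∞ form) and apply L'Hôpital, or use the standard hierarchy e^(4|x|) ≫ |x| as x → -∞.
The indeterminate product → 0, so the limit = 1.

Final answer: 1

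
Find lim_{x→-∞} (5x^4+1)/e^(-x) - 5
The quotient is an ∞/∞ indeterminate form as x → -∞.
Compare growth rates of the dominant terms (exponentials ≫ polynomials ≫ logarithms), or apply L'Hôpital's rule; the quotient → 0.
Adding the constant: 0 - 5 = -5. Limit = -5.

Final answer: -5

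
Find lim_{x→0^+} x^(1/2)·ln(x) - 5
The product is a 0·∞ indeterminate form at x → 0⁺.
Rewrite the product as ln(x) / x^(-1/2) and apply L'Hôpital, or use the standard hierarchy x^(-1/2) ≫ |ln x| as x → 0⁺.
The indeterminate product → 0, so the limit = -5.

Final answer: -5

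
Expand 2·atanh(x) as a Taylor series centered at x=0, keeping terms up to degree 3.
2·x^3/3 + 2·x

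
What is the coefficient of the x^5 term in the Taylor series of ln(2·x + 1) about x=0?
Expand to order 5: ln(2·x + 1) = 32·x^5/5 - 4·x^4 + 8·x^3/3 - 2·x^2 + 2·x + O(x^6).
The coefficient of x^5 is 32/5.

Final answer: 32/5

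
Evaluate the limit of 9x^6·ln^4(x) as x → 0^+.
This is a 0·∞ indeterminate form at x → 0⁺.
Rewrite the product as 9·ln^4(x) / x^(-6) and apply L'Hôpital, or use the standard hierarchy x^(-6) ≫ |ln x|^4 as x → 0⁺.
The indeterminate product → 0, so the limit = 0.

Final answer: 0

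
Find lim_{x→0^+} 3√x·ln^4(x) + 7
The product is a 0·∞ indeterminate form at x → 0⁺.
Rewrite the product as 3·ln^4(x) / x^(-1/2) and apply L'Hôpital, or use the standard hierarchy x^(-1/2) ≫ |ln x|^4 as x → 0⁺.
The indeterminate product → 0, so the limit = 7.

Final answer: 7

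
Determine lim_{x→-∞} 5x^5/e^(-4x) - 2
The quotient is an ∞/∞ indeterminate form as x → -∞.
Compare growth rates of the dominant terms (exponentials ≫ polynomials ≫ logarithms), or apply L'Hôpital's rule; the quotient → 0.
Adding the constant: 0 - 2 = -2. Limit = -2.

Final answer: -2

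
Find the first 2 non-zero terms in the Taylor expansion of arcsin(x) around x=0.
x^3/6 + x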